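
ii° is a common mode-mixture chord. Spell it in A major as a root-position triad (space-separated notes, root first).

ii° is built on scale degree 2, which is B in both A major and its parallel. In A minor the chord on B is B–D–F.

B D F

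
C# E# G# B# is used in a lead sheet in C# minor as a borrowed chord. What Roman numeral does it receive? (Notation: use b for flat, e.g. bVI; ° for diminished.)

Imaj7

The root C# is the diatonic 1st degree of C# minor; the borrowing shows in the chord quality. Diatonically C# minor has C#m (i) on that degree; C#–E#–G#–B# is instead the major-seventh chord native to C# major, so it takes the label Imaj7.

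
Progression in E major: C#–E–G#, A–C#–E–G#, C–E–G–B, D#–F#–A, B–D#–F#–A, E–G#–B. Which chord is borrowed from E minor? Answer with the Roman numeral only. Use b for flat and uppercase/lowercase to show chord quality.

bVImaj7

The diatonic triads in E major are E, F#m, G#m, A, B, C#m, D#dim. C#–E–G# = C#m, A–C#–E–G# = Amaj7, D#–F#–A = D#dim, B–D#–F#–A = B7 and E–G#–B = E all belong to that set. But C–E–G–B is foreign: the diatonic vi on degree 6 is C#m, whereas Cmaj7 comes from E minor. It is labeled bVImaj7.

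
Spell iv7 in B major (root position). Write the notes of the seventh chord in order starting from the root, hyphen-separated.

iv7 is built on scale degree 4, which is E in both B major and its parallel. In B minor the chord on E is E–G–B–D.

E-G-B-D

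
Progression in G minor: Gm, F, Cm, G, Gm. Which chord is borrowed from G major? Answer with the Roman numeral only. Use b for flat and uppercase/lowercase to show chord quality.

I

The diatonic triads in G minor (with V from harmonic minor) are Gm, Adim, Bb, Cm, D, Eb, F. Gm, F and Cm are all diatonic. G (G–B–D) is not: scale degree 1 in G minor carries Gm (i). In G major the chord on that degree is G, so here it functions as I, borrowed from the parallel major.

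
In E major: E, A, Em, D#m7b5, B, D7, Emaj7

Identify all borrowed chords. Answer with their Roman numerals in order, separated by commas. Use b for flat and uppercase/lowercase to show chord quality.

E major has the diatonic set E, F#m, G#m, A, B, C#m, D#dim. E, A, D#m7b5, B and Emaj7 are all diatonic. Em (E–G–B) doesn't fit — on degree 1 E major would have E (I). Em is the degree-1 chord of E minor, so it is the borrowed i. But D7 (D–F#–A–C) is foreign: the diatonic vii° on degree 7 is D#dim, whereas D7 comes from E minor. It is labeled bVII7.

i, bVII7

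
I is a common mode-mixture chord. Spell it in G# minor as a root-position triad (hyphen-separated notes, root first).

I is built on scale degree 1, which is G# in both G# minor and its parallel. Building the major chord from the parallel major on G#: G#–B#–D#.

G#-B#-D#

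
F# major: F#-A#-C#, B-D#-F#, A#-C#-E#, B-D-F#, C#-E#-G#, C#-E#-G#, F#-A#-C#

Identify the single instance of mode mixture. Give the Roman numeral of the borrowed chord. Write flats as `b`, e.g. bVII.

iv

The diatonic triads in F# major are F#, G#m, A#m, B, C#, D#m, E#dim. Of the given chords, F#–A#–C# = F#, B–D#–F# = B, A#–C#–E# = A#m and C#–E#–G# = C# are diatonic. But B–D–F# is foreign: the diatonic IV on degree 4 is B, whereas Bm comes from F# minor. It is labeled iv.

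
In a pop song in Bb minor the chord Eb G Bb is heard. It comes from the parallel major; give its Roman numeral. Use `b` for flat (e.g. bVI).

IV

The root Eb is the diatonic 4th degree of Bb minor; the borrowing shows in the chord quality. Eb–G–Bb is a major chord — the form found in Bb major, not the diatonic iv (Ebm). Borrowed into Bb minor it is written IV.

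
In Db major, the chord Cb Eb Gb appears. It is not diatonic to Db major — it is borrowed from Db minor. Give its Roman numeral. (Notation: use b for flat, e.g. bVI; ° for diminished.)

bVII

Cb is the lowered form of scale degree 7 in Db major (the diatonic degree 7 is C). Cb–Eb–Gb is a major chord — the form found in Db minor, not the diatonic vii° (Cdim). Borrowed into Db major it is written bVII.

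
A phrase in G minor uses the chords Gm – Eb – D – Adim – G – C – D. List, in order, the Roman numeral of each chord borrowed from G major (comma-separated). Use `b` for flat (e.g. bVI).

G minor has the diatonic set Gm, Adim, Bb, Cm, D, Eb, F (with V from harmonic minor). Gm, Eb, D and Adim all belong to that set. But G (G–B–D) is foreign: the diatonic i on degree 1 is Gm, whereas G comes from G major. It is labeled I. But C (C–E–G) is foreign: the diatonic iv on degree 4 is Cm, whereas C comes from G major. It is labeled IV.

I, IV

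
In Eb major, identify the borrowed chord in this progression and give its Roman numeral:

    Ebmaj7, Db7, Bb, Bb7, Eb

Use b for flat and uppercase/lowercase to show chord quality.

bVII7

The diatonic triads in Eb major are Eb, Fm, Gm, Ab, Bb, Cm, Ddim. Ebmaj7, Bb, Bb7 and Eb are all diatonic. Db7 (Db–F–Ab–Cb) is not: scale degree 7 in Eb major carries Ddim (vii°). In Eb minor the chord on that degree is Db7, so here it functions as bVII7, borrowed from the parallel minor.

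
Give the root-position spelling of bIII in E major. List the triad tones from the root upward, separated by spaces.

bIII is built on the lowered scale degree 3. In E major degree 3 is G#; lowered it becomes G. Building the major chord from the parallel minor on G: G–B–D.

G B D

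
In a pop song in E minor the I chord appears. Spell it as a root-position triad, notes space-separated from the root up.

E G# B

I is built on scale degree 1, which is E in both E minor and its parallel. In E major the chord on E is E–G#–B.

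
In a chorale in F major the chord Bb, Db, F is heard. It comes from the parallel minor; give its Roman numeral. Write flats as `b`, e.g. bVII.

Bb is scale degree 4 in F major. The diatonic chord on degree 4 would be Bb (IV), but Bb–Db–F is the minor chord from F minor. As a borrowed chord it is labeled iv.

iv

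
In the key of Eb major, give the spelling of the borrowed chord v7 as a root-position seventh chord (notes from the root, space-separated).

Bb Db F Ab

v7 is built on scale degree 5, which is Bb in both Eb major and its parallel. Stacking thirds in Eb minor on Bb gives Bb–Db–F–Ab.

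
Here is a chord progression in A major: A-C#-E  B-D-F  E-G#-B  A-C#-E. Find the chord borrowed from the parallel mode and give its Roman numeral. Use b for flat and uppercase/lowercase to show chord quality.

ii°

A major has the diatonic set A, Bm, C#m, D, E, F#m, G#dim. A–C#–E = A and E–G#–B = E are both diatonic. B–D–F doesn't fit — on degree 2 A major would have Bm (ii). Bdim is the degree-2 chord of A minor, so it is the borrowed ii°.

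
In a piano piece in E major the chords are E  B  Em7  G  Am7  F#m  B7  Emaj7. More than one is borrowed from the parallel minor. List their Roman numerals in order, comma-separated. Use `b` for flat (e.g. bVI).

i7, bIII, iv7

The diatonic triads in E major are E, F#m, G#m, A, B, C#m, D#dim. Of the given chords, E, B, F#m, B7 and Emaj7 are diatonic. Em7 (E–G–B–D) doesn't fit — on degree 1 E major would have E (I). Em7 is the degree-1 chord of E minor, so it is the borrowed i7. G (G–B–D) is not: scale degree 3 in E major carries G#m (iii). In E minor the chord on that degree is G, so here it functions as bIII, borrowed from the parallel minor. But Am7 (A–C–E–G) is foreign: the diatonic IV on degree 4 is A, whereas Am7 comes from E minor. It is labeled iv7.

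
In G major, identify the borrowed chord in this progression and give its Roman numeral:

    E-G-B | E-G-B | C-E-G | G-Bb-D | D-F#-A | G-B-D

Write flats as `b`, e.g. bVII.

The diatonic triads in G major are G, Am, Bm, C, D, Em, F#dim. E–G–B = Em, C–E–G = C, D–F#–A = D and G–B–D = G are all diatonic. But G–Bb–D is foreign: the diatonic I on degree 1 is G, whereas Gm comes from G minor. It is labeled i.

i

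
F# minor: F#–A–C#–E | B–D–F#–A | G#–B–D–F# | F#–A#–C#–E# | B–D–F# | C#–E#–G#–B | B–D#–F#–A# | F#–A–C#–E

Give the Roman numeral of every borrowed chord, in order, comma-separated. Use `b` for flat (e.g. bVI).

The diatonic triads in F# minor (with V from harmonic minor) are F#m, G#dim, A, Bm, C#, D, E. F#–A–C#–E = F#m7, B–D–F#–A = Bm7, G#–B–D–F# = G#m7b5, B–D–F# = Bm and C#–E#–G#–B = C#7 all belong to that set. But F#–A#–C#–E# is foreign: the diatonic i on degree 1 is F#m, whereas F#maj7 comes from F# major. It is labeled Imaj7. But B–D#–F#–A# is foreign: the diatonic iv on degree 4 is Bm, whereas Bmaj7 comes from F# major. It is labeled IVmaj7.

Imaj7, IVmaj7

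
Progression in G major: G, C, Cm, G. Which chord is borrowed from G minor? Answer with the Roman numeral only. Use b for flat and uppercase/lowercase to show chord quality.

G major has the diatonic set G, Am, Bm, C, D, Em, F#dim. G and C both belong to that set. But Cm (C–Eb–G) is foreign: the diatonic IV on degree 4 is C, whereas Cm comes from G minor. It is labeled iv.

iv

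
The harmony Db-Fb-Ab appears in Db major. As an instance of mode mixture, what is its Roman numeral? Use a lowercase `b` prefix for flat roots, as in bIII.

i

The root Db is the diatonic 1st degree of Db major; the borrowing shows in the chord quality. Db–Fb–Ab is a minor chord — the form found in Db minor, not the diatonic I (Db). Borrowed into Db major it is written i.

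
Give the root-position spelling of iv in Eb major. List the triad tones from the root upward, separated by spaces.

Ab Cb Eb

The root, Ab, is scale degree 4 — the same note in Eb major and Eb minor; only the chord quality changes. Stacking thirds in Eb minor on Ab gives Ab–Cb–Eb.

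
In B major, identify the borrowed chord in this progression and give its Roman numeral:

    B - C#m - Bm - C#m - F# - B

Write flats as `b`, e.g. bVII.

B major has the diatonic set B, C#m, D#m, E, F#, G#m, A#dim. B, C#m and F# are all diatonic. Bm (B–D–F#) doesn't fit — on degree 1 B major would have B (I). Bm is the degree-1 chord of B minor, so it is the borrowed i.

i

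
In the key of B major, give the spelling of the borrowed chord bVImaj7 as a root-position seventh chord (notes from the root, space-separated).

The root of bVImaj7 is the lowered 6th degree: G# becomes G. Stacking thirds in B minor on G gives G–B–D–F#.

G B D F#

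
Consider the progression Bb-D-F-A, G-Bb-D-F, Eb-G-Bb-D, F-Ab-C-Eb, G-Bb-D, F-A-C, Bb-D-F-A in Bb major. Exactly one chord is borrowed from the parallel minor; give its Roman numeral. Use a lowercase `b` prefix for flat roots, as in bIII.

v7

The diatonic triads in Bb major are Bb, Cm, Dm, Eb, F, Gm, Adim. Bb–D–F–A = Bbmaj7, G–Bb–D–F = Gm7, Eb–G–Bb–D = Ebmaj7, G–Bb–D = Gm and F–A–C = F all belong to that set. F–Ab–C–Eb is not: scale degree 5 in Bb major carries F (V). In Bb minor the chord on that degree is Fm7, so here it functions as v7, borrowed from the parallel minor.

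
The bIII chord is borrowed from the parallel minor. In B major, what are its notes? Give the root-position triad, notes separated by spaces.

The root of bIII is the lowered 3rd degree: D# becomes D. In B minor the chord on D is D–F#–A.

D F# A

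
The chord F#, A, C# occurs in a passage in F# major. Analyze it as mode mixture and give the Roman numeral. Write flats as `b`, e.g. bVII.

i

F# is scale degree 1 in F# major. F#–A–C# is a minor chord — the form found in F# minor, not the diatonic I (F#). Borrowed into F# major it is written i.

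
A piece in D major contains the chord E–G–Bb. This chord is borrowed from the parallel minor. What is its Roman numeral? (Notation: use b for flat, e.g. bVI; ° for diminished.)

ii°

E is scale degree 2 in D major. Diatonically D major has Em (ii) on that degree; E–G–Bb is instead the diminished chord native to D minor, so it takes the label ii°.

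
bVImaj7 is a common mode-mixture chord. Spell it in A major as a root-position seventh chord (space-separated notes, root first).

F A C E

The root of bVImaj7 is the lowered 6th degree: F# becomes F. Building the major-seventh chord from the parallel minor on F: F–A–C–E.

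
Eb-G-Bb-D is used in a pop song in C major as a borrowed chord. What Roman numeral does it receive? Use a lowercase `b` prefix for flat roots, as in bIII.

Eb is the lowered form of scale degree 3 in C major (the diatonic degree 3 is E). Eb–G–Bb–D is a major-seventh chord — the form found in C minor, not the diatonic iii (Em). Borrowed into C major it is written bIIImaj7.

bIIImaj7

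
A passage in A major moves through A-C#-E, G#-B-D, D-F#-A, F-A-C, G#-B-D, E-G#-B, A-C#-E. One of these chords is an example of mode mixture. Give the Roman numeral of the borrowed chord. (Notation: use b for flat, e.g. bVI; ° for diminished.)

The diatonic triads in A major are A, Bm, C#m, D, E, F#m, G#dim. Of the given chords, A–C#–E = A, G#–B–D = G#dim, D–F#–A = D and E–G#–B = E are diatonic. F–A–C doesn't fit — on degree 6 A major would have F#m (vi). F is the degree-6 chord of A minor, so it is the borrowed bVI.

bVI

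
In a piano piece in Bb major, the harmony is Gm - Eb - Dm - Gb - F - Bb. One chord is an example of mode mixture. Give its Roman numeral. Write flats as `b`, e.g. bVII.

bVI

Bb major has the diatonic set Bb, Cm, Dm, Eb, F, Gm, Adim. Gm, Eb, Dm, F and Bb are all diatonic. But Gb (Gb–Bb–Db) is foreign: the diatonic vi on degree 6 is Gm, whereas Gb comes from Bb minor. It is labeled bVI.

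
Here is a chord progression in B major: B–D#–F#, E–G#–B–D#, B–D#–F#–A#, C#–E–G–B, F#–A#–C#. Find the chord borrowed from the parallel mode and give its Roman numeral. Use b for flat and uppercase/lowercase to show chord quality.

The diatonic triads in B major are B, C#m, D#m, E, F#, G#m, A#dim. B–D#–F# = B, E–G#–B–D# = Emaj7, B–D#–F#–A# = Bmaj7 and F#–A#–C# = F# all belong to that set. But C#–E–G–B is foreign: the diatonic ii on degree 2 is C#m, whereas C#m7b5 comes from B minor. It is labeled iiø7.

iiø7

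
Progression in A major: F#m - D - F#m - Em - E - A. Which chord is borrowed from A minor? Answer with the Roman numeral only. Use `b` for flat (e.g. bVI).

In A major the diatonic chords are A, Bm, C#m, D, E, F#m, G#dim. Of the given chords, F#m, D, E and A are diatonic. Em (E–G–B) doesn't fit — on degree 5 A major would have E (V). Em is the degree-5 chord of A minor, so it is the borrowed v.

v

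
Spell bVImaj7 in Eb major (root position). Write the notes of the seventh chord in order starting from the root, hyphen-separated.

bVImaj7 is built on the lowered scale degree 6. In Eb major degree 6 is C; lowered it becomes Cb. Stacking thirds in Eb minor on Cb gives Cb–Eb–Gb–Bb.

Cb-Eb-Gb-Bb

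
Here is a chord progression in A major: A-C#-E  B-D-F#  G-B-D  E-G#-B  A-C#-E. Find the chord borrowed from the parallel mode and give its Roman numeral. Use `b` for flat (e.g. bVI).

bVII

A major has the diatonic set A, Bm, C#m, D, E, F#m, G#dim. Of the given chords, A–C#–E = A, B–D–F# = Bm and E–G#–B = E are diatonic. But G–B–D is foreign: the diatonic vii° on degree 7 is G#dim, whereas G comes from A minor. It is labeled bVII.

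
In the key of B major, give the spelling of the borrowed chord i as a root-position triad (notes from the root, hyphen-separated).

i is built on scale degree 1, which is B in both B major and its parallel. In B minor the chord on B is B–D–F#.

B-D-F#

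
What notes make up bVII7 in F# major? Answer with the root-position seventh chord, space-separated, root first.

Scale degree 7 in F# major is E#. bVII7 uses the lowered form, E, taken from F# minor. In F# minor the chord on E is E–G#–B–D.

E G# B D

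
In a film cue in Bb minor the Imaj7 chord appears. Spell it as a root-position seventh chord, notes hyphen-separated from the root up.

The root, Bb, is scale degree 1 — the same note in Bb minor and Bb major; only the chord quality changes. Stacking thirds in Bb major on Bb gives Bb–D–F–A.

Bb-D-F-A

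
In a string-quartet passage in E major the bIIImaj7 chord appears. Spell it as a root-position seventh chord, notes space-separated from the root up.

G B D F#

The root of bIIImaj7 is the lowered 3rd degree: G# becomes G. Building the major-seventh chord from the parallel minor on G: G–B–D–F#.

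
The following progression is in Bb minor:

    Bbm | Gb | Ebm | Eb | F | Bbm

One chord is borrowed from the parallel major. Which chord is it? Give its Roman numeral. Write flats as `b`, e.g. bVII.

Bb minor has the diatonic set Bbm, Cdim, Db, Ebm, F, Gb, Ab (with V from harmonic minor). Of the given chords, Bbm, Gb, Ebm and F are diatonic. But Eb (Eb–G–Bb) is foreign: the diatonic iv on degree 4 is Ebm, whereas Eb comes from Bb major. It is labeled IV.

IV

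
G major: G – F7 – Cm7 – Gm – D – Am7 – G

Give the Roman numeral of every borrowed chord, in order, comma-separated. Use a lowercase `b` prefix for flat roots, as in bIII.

bVII7, iv7, i

G major has the diatonic set G, Am, Bm, C, D, Em, F#dim. G, D and Am7 all belong to that set. F7 (F–A–C–Eb) doesn't fit — on degree 7 G major would have F#dim (vii°). F7 is the degree-7 chord of G minor, so it is the borrowed bVII7. But Cm7 (C–Eb–G–Bb) is foreign: the diatonic IV on degree 4 is C, whereas Cm7 comes from G minor. It is labeled iv7. Gm (G–Bb–D) is not: scale degree 1 in G major carries G (I). In G minor the chord on that degree is Gm, so here it functions as i, borrowed from the parallel minor.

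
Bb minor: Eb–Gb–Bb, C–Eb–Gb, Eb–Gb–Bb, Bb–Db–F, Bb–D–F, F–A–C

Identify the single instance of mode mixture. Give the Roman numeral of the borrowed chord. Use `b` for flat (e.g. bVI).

In Bb minor (with V from harmonic minor) the diatonic chords are Bbm, Cdim, Db, Ebm, F, Gb, Ab. Eb–Gb–Bb = Ebm, C–Eb–Gb = Cdim, Bb–Db–F = Bbm and F–A–C = F are all diatonic. Bb–D–F doesn't fit — on degree 1 Bb minor would have Bbm (i). Bb is the degree-1 chord of Bb major, so it is the borrowed I.

I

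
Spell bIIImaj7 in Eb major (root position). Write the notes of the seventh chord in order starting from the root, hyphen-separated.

The root of bIIImaj7 is the lowered 3rd degree: G becomes Gb. Stacking thirds in Eb minor on Gb gives Gb–Bb–Db–F.

Gb-Bb-Db-F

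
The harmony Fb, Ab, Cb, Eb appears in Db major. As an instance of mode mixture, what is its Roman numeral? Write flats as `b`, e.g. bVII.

bIIImaj7

In Db major scale degree 3 is F; Fb is its lowered form, from Db minor. Diatonically Db major has Fm (iii) on that degree; Fb–Ab–Cb–Eb is instead the major-seventh chord native to Db minor, so it takes the label bIIImaj7.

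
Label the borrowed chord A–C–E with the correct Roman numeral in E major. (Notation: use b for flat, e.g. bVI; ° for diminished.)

A is scale degree 4 in E major. Diatonically E major has A (IV) on that degree; A–C–E is instead the minor chord native to E minor, so it takes the label iv.

iv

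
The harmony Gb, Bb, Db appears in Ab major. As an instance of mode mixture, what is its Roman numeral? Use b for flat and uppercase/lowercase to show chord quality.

bVII

The root Gb is the lowered 7th scale degree — diatonically Ab major has G there. Diatonically Ab major has Gdim (vii°) on that degree; Gb–Bb–Db is instead the major chord native to Ab minor, so it takes the label bVII.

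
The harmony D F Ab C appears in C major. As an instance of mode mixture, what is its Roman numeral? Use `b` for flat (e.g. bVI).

D is scale degree 2 in C major. D–F–Ab–C is a half-diminished-seventh chord — the form found in C minor, not the diatonic ii (Dm). Borrowed into C major it is written iiø7.

iiø7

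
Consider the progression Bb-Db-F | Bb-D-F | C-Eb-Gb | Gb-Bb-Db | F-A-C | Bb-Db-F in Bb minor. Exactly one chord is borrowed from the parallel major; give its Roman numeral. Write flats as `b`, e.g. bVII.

I

In Bb minor (with V from harmonic minor) the diatonic chords are Bbm, Cdim, Db, Ebm, F, Gb, Ab. Bb–Db–F = Bbm, C–Eb–Gb = Cdim, Gb–Bb–Db = Gb and F–A–C = F all belong to that set. Bb–D–F is not: scale degree 1 in Bb minor carries Bbm (i). In Bb major the chord on that degree is Bb, so here it functions as I, borrowed from the parallel major.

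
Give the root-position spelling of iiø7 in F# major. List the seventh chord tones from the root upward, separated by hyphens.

G#-B-D-F#

The root, G#, is scale degree 2 — the same note in F# major and F# minor; only the chord quality changes. Building the half-diminished-seventh chord from the parallel minor on G#: G#–B–D–F#.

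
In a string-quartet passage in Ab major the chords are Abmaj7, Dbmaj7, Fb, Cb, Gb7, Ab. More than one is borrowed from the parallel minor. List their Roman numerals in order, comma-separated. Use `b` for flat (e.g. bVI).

bVI, bIII, bVII7

The diatonic triads in Ab major are Ab, Bbm, Cm, Db, Eb, Fm, Gdim. Abmaj7, Dbmaj7 and Ab are all diatonic. Fb (Fb–Ab–Cb) doesn't fit — on degree 6 Ab major would have Fm (vi). Fb is the degree-6 chord of Ab minor, so it is the borrowed bVI. Cb (Cb–Eb–Gb) doesn't fit — on degree 3 Ab major would have Cm (iii). Cb is the degree-3 chord of Ab minor, so it is the borrowed bIII. But Gb7 (Gb–Bb–Db–Fb) is foreign: the diatonic vii° on degree 7 is Gdim, whereas Gb7 comes from Ab minor. It is labeled bVII7.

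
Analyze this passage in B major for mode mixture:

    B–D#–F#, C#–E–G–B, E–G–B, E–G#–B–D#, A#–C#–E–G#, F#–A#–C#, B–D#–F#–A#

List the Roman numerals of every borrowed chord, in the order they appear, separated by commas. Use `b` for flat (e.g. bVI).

iiø7, iv

In B major the diatonic chords are B, C#m, D#m, E, F#, G#m, A#dim. B–D#–F# = B, E–G#–B–D# = Emaj7, A#–C#–E–G# = A#m7b5, F#–A#–C# = F# and B–D#–F#–A# = Bmaj7 are all diatonic. But C#–E–G–B is foreign: the diatonic ii on degree 2 is C#m, whereas C#m7b5 comes from B minor. It is labeled iiø7. E–G–B doesn't fit — on degree 4 B major would have E (IV). Em is the degree-4 chord of B minor, so it is the borrowed iv.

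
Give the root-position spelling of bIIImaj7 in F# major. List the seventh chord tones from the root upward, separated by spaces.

A C# E G#

Scale degree 3 in F# major is A#. bIIImaj7 uses the lowered form, A, taken from F# minor. Building the major-seventh chord from the parallel minor on A: A–C#–E–G#.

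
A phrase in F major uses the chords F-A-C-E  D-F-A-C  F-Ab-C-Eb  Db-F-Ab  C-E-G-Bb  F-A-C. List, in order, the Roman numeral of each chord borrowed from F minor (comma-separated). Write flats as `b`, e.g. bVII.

The diatonic triads in F major are F, Gm, Am, Bb, C, Dm, Edim. F–A–C–E = Fmaj7, D–F–A–C = Dm7, C–E–G–Bb = C7 and F–A–C = F are all diatonic. F–Ab–C–Eb doesn't fit — on degree 1 F major would have F (I). Fm7 is the degree-1 chord of F minor, so it is the borrowed i7. Db–F–Ab is not: scale degree 6 in F major carries Dm (vi). In F minor the chord on that degree is Db, so here it functions as bVI, borrowed from the parallel minor.

i7, bVI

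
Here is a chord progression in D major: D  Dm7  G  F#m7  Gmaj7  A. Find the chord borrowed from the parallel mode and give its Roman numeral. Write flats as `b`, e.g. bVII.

i7

In D major the diatonic chords are D, Em, F#m, G, A, Bm, C#dim. D, G, F#m7, Gmaj7 and A are all diatonic. But Dm7 (D–F–A–C) is foreign: the diatonic I on degree 1 is D, whereas Dm7 comes from D minor. It is labeled i7.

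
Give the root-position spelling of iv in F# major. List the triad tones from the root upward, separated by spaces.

B D F#

iv is built on scale degree 4, which is B in both F# major and its parallel. Stacking thirds in F# minor on B gives B–D–F#.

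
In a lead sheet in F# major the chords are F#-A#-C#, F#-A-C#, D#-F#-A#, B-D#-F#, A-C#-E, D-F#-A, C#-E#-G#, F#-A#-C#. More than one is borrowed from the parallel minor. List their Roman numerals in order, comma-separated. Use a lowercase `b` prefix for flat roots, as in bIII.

i, bIII, bVI

The diatonic triads in F# major are F#, G#m, A#m, B, C#, D#m, E#dim. F#–A#–C# = F#, D#–F#–A# = D#m, B–D#–F# = B and C#–E#–G# = C# all belong to that set. But F#–A–C# is foreign: the diatonic I on degree 1 is F#, whereas F#m comes from F# minor. It is labeled i. A–C#–E doesn't fit — on degree 3 F# major would have A#m (iii). A is the degree-3 chord of F# minor, so it is the borrowed bIII. But D–F#–A is foreign: the diatonic vi on degree 6 is D#m, whereas D comes from F# minor. It is labeled bVI.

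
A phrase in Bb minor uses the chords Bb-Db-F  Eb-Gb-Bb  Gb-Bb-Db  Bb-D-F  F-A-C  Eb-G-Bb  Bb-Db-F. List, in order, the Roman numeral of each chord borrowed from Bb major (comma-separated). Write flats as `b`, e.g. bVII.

In Bb minor (with V from harmonic minor) the diatonic chords are Bbm, Cdim, Db, Ebm, F, Gb, Ab. Bb–Db–F = Bbm, Eb–Gb–Bb = Ebm, Gb–Bb–Db = Gb and F–A–C = F are all diatonic. But Bb–D–F is foreign: the diatonic i on degree 1 is Bbm, whereas Bb comes from Bb major. It is labeled I. Eb–G–Bb doesn't fit — on degree 4 Bb minor would have Ebm (iv). Eb is the degree-4 chord of Bb major, so it is the borrowed IV.

I, IV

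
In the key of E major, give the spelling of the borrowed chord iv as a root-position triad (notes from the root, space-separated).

A C E

iv is built on scale degree 4, which is A in both E major and its parallel. Building the minor chord from the parallel minor on A: A–C–E.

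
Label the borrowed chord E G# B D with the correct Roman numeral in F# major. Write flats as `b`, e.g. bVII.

The root E is the lowered 7th scale degree — diatonically F# major has E# there. Diatonically F# major has E#dim (vii°) on that degree; E–G#–B–D is instead the dominant-seventh chord native to F# minor, so it takes the label bVII7.

bVII7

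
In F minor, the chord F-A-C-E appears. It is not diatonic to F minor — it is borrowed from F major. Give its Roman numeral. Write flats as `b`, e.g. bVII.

Imaj7

F is scale degree 1 in F minor. F–A–C–E is a major-seventh chord — the form found in F major, not the diatonic i (Fm). Borrowed into F minor it is written Imaj7.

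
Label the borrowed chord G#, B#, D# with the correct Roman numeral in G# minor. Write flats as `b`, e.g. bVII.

I

G# is scale degree 1 in G# minor. Diatonically G# minor has G#m (i) on that degree; G#–B#–D# is instead the major chord native to G# major, so it takes the label I.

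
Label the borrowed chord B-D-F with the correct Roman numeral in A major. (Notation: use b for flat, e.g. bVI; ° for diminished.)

B is scale degree 2 in A major. B–D–F is a diminished chord — the form found in A minor, not the diatonic ii (Bm). Borrowed into A major it is written ii°.

ii°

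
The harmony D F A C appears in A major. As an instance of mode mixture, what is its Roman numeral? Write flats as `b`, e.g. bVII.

D is scale degree 4 in A major. D–F–A–C is a minor-seventh chord — the form found in A minor, not the diatonic IV (D). Borrowed into A major it is written iv7.

iv7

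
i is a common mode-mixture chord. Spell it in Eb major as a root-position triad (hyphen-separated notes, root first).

The root, Eb, is scale degree 1 — the same note in Eb major and Eb minor; only the chord quality changes. Stacking thirds in Eb minor on Eb gives Eb–Gb–Bb.

Eb-Gb-Bb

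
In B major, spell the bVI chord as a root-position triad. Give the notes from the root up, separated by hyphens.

bVI is built on the lowered scale degree 6. In B major degree 6 is G#; lowered it becomes G. Building the major chord from the parallel minor on G: G–B–D.

G-B-D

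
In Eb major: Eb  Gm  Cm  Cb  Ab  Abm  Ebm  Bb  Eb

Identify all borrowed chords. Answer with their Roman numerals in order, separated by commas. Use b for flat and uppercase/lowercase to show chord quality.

In Eb major the diatonic chords are Eb, Fm, Gm, Ab, Bb, Cm, Ddim. Eb, Gm, Cm, Ab and Bb all belong to that set. But Cb (Cb–Eb–Gb) is foreign: the diatonic vi on degree 6 is Cm, whereas Cb comes from Eb minor. It is labeled bVI. Abm (Ab–Cb–Eb) doesn't fit — on degree 4 Eb major would have Ab (IV). Abm is the degree-4 chord of Eb minor, so it is the borrowed iv. Ebm (Eb–Gb–Bb) is not: scale degree 1 in Eb major carries Eb (I). In Eb minor the chord on that degree is Ebm, so here it functions as i, borrowed from the parallel minor.

bVI, iv, i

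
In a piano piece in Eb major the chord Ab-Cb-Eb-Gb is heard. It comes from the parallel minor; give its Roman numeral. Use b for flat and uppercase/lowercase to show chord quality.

The root Ab is the diatonic 4th degree of Eb major; the borrowing shows in the chord quality. Diatonically Eb major has Ab (IV) on that degree; Ab–Cb–Eb–Gb is instead the minor-seventh chord native to Eb minor, so it takes the label iv7.

iv7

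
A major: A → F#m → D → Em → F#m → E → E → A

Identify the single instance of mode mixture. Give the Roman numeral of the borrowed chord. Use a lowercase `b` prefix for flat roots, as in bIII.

The diatonic triads in A major are A, Bm, C#m, D, E, F#m, G#dim. A, F#m, D and E all belong to that set. But Em (E–G–B) is foreign: the diatonic V on degree 5 is E, whereas Em comes from A minor. It is labeled v.

v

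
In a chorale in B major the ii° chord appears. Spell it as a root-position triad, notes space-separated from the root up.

ii° is built on scale degree 2, which is C# in both B major and its parallel. Building the diminished chord from the parallel minor on C#: C#–E–G.

C# E G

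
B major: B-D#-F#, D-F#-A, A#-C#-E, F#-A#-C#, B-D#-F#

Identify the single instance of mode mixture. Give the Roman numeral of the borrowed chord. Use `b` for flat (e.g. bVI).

In B major the diatonic chords are B, C#m, D#m, E, F#, G#m, A#dim. B–D#–F# = B, A#–C#–E = A#dim and F#–A#–C# = F# are all diatonic. D–F#–A is not: scale degree 3 in B major carries D#m (iii). In B minor the chord on that degree is D, so here it functions as bIII, borrowed from the parallel minor.

bIII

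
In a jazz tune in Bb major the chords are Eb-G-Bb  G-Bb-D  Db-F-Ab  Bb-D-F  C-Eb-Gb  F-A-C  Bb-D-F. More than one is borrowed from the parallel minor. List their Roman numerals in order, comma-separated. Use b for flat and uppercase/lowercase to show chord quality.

bIII, ii°

In Bb major the diatonic chords are Bb, Cm, Dm, Eb, F, Gm, Adim. Eb–G–Bb = Eb, G–Bb–D = Gm, Bb–D–F = Bb and F–A–C = F are all diatonic. But Db–F–Ab is foreign: the diatonic iii on degree 3 is Dm, whereas Db comes from Bb minor. It is labeled bIII. C–Eb–Gb is not: scale degree 2 in Bb major carries Cm (ii). In Bb minor the chord on that degree is Cdim, so here it functions as ii°, borrowed from the parallel minor.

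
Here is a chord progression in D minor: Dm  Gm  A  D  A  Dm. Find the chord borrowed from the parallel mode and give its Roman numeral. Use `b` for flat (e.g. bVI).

I

The diatonic triads in D minor (with V from harmonic minor) are Dm, Edim, F, Gm, A, Bb, C. Dm, Gm and A all belong to that set. D (D–F#–A) is not: scale degree 1 in D minor carries Dm (i). In D major the chord on that degree is D, so here it functions as I, borrowed from the parallel major.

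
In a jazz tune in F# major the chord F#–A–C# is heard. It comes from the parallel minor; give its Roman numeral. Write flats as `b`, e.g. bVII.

F# is scale degree 1 in F# major. The diatonic chord on degree 1 would be F# (I), but F#–A–C# is the minor chord from F# minor. As a borrowed chord it is labeled i.

i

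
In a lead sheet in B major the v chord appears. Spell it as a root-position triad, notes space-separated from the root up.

F# A C#

The root, F#, is scale degree 5 — the same note in B major and B minor; only the chord quality changes. In B minor the chord on F# is F#–A–C#.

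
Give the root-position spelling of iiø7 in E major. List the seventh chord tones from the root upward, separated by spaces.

The root, F#, is scale degree 2 — the same note in E major and E minor; only the chord quality changes. Building the half-diminished-seventh chord from the parallel minor on F#: F#–A–C–E.

F# A C E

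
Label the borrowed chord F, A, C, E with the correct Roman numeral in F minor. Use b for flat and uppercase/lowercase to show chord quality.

Imaj7

The root F is the diatonic 1st degree of F minor; the borrowing shows in the chord quality. Diatonically F minor has Fm (i) on that degree; F–A–C–E is instead the major-seventh chord native to F major, so it takes the label Imaj7.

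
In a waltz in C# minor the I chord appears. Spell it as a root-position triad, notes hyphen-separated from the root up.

The root, C#, is scale degree 1 — the same note in C# minor and C# major; only the chord quality changes. Building the major chord from the parallel major on C#: C#–E#–G#.

C#-E#-G#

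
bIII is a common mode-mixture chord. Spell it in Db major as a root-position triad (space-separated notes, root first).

Fb Ab Cb

The root of bIII is the lowered 3rd degree: F becomes Fb. Stacking thirds in Db minor on Fb gives Fb–Ab–Cb.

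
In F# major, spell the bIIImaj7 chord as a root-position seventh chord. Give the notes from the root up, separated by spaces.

A C# E G#

bIIImaj7 is built on the lowered scale degree 3. In F# major degree 3 is A#; lowered it becomes A. In F# minor the chord on A is A–C#–E–G#.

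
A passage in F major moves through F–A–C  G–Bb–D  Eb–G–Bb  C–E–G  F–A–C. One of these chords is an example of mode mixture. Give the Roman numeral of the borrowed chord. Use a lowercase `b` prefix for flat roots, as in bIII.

bVII

The diatonic triads in F major are F, Gm, Am, Bb, C, Dm, Edim. F–A–C = F, G–Bb–D = Gm and C–E–G = C are all diatonic. But Eb–G–Bb is foreign: the diatonic vii° on degree 7 is Edim, whereas Eb comes from F minor. It is labeled bVII.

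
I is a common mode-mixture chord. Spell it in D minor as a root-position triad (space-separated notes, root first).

I is built on scale degree 1, which is D in both D minor and its parallel. In D major the chord on D is D–F#–A.

D F# A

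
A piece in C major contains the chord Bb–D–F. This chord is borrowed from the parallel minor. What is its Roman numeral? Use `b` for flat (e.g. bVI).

In C major scale degree 7 is B; Bb is its lowered form, from C minor. Diatonically C major has Bdim (vii°) on that degree; Bb–D–F is instead the major chord native to C minor, so it takes the label bVII.

bVII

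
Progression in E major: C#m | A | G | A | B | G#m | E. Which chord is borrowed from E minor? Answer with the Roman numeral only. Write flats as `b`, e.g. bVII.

bIII

In E major the diatonic chords are E, F#m, G#m, A, B, C#m, D#dim. C#m, A, B, G#m and E are all diatonic. G (G–B–D) doesn't fit — on degree 3 E major would have G#m (iii). G is the degree-3 chord of E minor, so it is the borrowed bIII.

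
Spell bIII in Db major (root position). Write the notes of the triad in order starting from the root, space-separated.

bIII is built on the lowered scale degree 3. In Db major degree 3 is F; lowered it becomes Fb. Building the major chord from the parallel minor on Fb: Fb–Ab–Cb.

Fb Ab Cb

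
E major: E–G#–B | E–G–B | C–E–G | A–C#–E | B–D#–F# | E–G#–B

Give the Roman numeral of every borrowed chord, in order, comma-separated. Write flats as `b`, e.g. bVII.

In E major the diatonic chords are E, F#m, G#m, A, B, C#m, D#dim. E–G#–B = E, A–C#–E = A and B–D#–F# = B all belong to that set. But E–G–B is foreign: the diatonic I on degree 1 is E, whereas Em comes from E minor. It is labeled i. C–E–G doesn't fit — on degree 6 E major would have C#m (vi). C is the degree-6 chord of E minor, so it is the borrowed bVI.

i, bVI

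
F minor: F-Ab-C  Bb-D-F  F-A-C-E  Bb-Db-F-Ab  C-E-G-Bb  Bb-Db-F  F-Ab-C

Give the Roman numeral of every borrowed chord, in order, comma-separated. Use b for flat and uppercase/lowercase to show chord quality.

IV, Imaj7

The diatonic triads in F minor (with V from harmonic minor) are Fm, Gdim, Ab, Bbm, C, Db, Eb. Of the given chords, F–Ab–C = Fm, Bb–Db–F–Ab = Bbm7, C–E–G–Bb = C7 and Bb–Db–F = Bbm are diatonic. Bb–D–F doesn't fit — on degree 4 F minor would have Bbm (iv). Bb is the degree-4 chord of F major, so it is the borrowed IV. But F–A–C–E is foreign: the diatonic i on degree 1 is Fm, whereas Fmaj7 comes from F major. It is labeled Imaj7.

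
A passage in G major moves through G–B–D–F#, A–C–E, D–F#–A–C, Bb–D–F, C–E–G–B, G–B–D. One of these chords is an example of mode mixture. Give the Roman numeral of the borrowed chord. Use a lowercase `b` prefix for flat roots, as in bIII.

G major has the diatonic set G, Am, Bm, C, D, Em, F#dim. G–B–D–F# = Gmaj7, A–C–E = Am, D–F#–A–C = D7, C–E–G–B = Cmaj7 and G–B–D = G all belong to that set. But Bb–D–F is foreign: the diatonic iii on degree 3 is Bm, whereas Bb comes from G minor. It is labeled bIII.

bIII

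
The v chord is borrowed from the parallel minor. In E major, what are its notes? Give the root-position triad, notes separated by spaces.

B D F#

v is built on scale degree 5, which is B in both E major and its parallel. Building the minor chord from the parallel minor on B: B–D–F#.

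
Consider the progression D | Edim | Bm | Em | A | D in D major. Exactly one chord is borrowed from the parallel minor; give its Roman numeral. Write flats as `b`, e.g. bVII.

ii°

The diatonic triads in D major are D, Em, F#m, G, A, Bm, C#dim. D, Bm, Em and A all belong to that set. Edim (E–G–Bb) doesn't fit — on degree 2 D major would have Em (ii). Edim is the degree-2 chord of D minor, so it is the borrowed ii°.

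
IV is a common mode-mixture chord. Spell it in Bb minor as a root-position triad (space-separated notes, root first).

The root, Eb, is scale degree 4 — the same note in Bb minor and Bb major; only the chord quality changes. Building the major chord from the parallel major on Eb: Eb–G–Bb.

Eb G Bb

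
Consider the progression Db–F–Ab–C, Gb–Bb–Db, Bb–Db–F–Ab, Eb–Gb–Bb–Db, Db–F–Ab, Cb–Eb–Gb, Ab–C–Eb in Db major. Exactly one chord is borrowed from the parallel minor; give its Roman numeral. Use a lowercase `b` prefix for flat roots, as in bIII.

bVII

In Db major the diatonic chords are Db, Ebm, Fm, Gb, Ab, Bbm, Cdim. Db–F–Ab–C = Dbmaj7, Gb–Bb–Db = Gb, Bb–Db–F–Ab = Bbm7, Eb–Gb–Bb–Db = Ebm7, Db–F–Ab = Db and Ab–C–Eb = Ab are all diatonic. Cb–Eb–Gb doesn't fit — on degree 7 Db major would have Cdim (vii°). Cb is the degree-7 chord of Db minor, so it is the borrowed bVII.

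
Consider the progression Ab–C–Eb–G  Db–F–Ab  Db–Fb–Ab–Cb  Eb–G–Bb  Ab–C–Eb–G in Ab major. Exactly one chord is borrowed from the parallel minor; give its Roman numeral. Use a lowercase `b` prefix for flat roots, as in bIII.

iv7

The diatonic triads in Ab major are Ab, Bbm, Cm, Db, Eb, Fm, Gdim. Of the given chords, Ab–C–Eb–G = Abmaj7, Db–F–Ab = Db and Eb–G–Bb = Eb are diatonic. Db–Fb–Ab–Cb doesn't fit — on degree 4 Ab major would have Db (IV). Dbm7 is the degree-4 chord of Ab minor, so it is the borrowed iv7.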